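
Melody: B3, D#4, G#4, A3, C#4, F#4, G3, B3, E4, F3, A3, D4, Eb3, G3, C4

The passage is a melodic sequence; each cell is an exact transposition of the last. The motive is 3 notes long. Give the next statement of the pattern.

Taking 3-note groups, the heads are B3, A3, G3, F3, Eb3: the pattern moves down a 2nd.
Statement 6 starts on Db3 and keeps the same exact contour: Db3 F3 Bb3.

Db3 F3 Bb3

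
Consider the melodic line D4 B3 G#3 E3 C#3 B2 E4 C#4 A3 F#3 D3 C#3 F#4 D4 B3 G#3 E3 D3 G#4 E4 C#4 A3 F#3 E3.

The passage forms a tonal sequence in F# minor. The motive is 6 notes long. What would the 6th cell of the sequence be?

B4 G#4 E4 C#4 A3 G#3

Unit = 6 notes; the statements start on D4, E4, F#4, G#4, moving up a 2nd each time.
Extending up a 2nd: A4 → B4.
Statement 6 starts on B4 and keeps the same diatonic contour: B4 G#4 E4 C#4 A3 G#3.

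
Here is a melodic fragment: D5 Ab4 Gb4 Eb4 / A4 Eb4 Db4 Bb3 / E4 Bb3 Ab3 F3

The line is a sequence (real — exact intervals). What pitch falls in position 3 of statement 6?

Grouping in 4s, the 3rd note of each cell is Gb4, Db4, Ab3.
Carrying that down a 4th forward: Eb3 → Bb2 → F2.

F2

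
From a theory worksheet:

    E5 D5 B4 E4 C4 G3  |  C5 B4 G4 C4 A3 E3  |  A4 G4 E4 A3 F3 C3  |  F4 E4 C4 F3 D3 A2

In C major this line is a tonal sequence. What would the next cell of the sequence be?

With a 6-note motive the entries are E5, C5, A4, F4, each down a 3rd from the previous.
So cell 5 is D4 C4 A3 D3 B2 F2.

D4 C4 A3 D3 B2 F2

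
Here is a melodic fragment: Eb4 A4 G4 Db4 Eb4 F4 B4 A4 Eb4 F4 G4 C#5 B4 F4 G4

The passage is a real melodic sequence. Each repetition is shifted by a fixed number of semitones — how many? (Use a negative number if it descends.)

2

With a 5-note motive the entries are Eb4, F4, G4, each up a 2nd from the previous.
Eb4→F4 is 65 − 63 = 2 semitones.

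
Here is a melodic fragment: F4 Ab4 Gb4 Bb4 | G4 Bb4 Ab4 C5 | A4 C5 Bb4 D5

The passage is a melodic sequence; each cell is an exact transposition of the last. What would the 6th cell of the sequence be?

The 4-note cells begin on F4, G4, A4 — each up a 2nd from the last.
Continuing the starts: B4 → C#5 → D#5.
Statement 6 starts on D#5 and keeps the same exact contour: D#5 F#5 E5 G#5.

D#5 F#5 E5 G#5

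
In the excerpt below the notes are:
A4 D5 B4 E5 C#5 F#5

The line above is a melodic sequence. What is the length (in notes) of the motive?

6 notes total. Splitting into 3 groups of 2:
A4 D5 | B4 E5 | C#5 F#5
That's a consistent up a 2nd shift per cell, and no other grouping gives one.

2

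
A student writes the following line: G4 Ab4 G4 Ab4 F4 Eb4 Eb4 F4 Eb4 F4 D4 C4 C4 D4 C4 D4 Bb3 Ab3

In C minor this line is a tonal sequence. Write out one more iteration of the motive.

Taking 6-note groups, the heads are G4, Eb4, C4: the pattern moves down a 3rd.
From Ab3 the diatonic shape gives Ab3 Bb3 Ab3 Bb3 G3 F3.

Ab3 Bb3 Ab3 Bb3 G3 F3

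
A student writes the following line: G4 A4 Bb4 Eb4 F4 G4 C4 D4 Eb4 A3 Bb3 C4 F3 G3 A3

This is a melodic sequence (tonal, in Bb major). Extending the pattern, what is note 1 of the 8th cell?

G2

Grouping in 3s, the 1st note of each cell is G4, Eb4, C4, A3, F3.
Carrying that down a 3rd forward: D3 → Bb2 → G2.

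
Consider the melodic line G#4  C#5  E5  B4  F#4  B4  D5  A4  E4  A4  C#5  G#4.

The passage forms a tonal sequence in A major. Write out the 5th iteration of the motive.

Unit = 4 notes; the statements start on G#4, F#4, E4, moving down a 2nd each time.
Continuing the starts: D4 → C#4.
From C#4 the diatonic shape gives C#4 F#4 A4 E4.

C#4 F#4 A4 E4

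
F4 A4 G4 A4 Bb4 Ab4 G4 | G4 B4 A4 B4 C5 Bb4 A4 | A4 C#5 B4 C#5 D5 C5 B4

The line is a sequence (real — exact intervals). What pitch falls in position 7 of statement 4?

Grouping in 7s, the 7th note of each cell is G4, A4, B4.
From B4, up a 2nd gives C#5.

C#5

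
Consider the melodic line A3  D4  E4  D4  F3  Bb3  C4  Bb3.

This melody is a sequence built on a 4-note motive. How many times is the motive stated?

2

8 notes in groups of 4 gives 8/4 = 2 statements.
Starts: A3, F3 — each down a 3rd.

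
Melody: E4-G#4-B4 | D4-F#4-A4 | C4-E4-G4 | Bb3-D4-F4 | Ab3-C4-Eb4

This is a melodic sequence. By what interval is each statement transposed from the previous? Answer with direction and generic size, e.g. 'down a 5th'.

down a 2nd

The 3-note cells begin on E4, D4, C4, Bb3, Ab3 — each down a 2nd from the last.
E4 to D4 is down a 2nd.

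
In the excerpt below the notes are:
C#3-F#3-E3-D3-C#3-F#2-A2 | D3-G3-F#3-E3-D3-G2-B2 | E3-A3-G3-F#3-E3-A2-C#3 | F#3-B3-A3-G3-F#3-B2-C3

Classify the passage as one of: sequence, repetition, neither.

neither

Note 7 of cell 4 is C3; if this were a sequence it would be D3. No unit length gives a consistent transposition pattern.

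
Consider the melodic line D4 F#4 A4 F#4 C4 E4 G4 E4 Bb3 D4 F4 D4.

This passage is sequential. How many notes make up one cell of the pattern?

Try groups of 4 (3 cells in 12 notes):
D4 F#4 A4 F#4 | C4 E4 G4 E4 | Bb3 D4 F4 D4
Every group is a transposition down a 2nd of the one before; no shorter unit works.

4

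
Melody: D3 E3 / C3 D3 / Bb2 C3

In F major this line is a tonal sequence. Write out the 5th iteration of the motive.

G2 A2

With a 2-note motive the entries are D3, C3, Bb2, each down a 2nd from the previous.
Extending down a 2nd: A2 → G2.
Statement 5 starts on G2 and keeps the same diatonic contour: G2 A2.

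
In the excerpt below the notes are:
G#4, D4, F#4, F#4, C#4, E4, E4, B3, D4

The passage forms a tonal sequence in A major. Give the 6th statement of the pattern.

B3 F#3 A3

With a 3-note motive the entries are G#4, F#4, E4, each down a 2nd from the previous.
Continuing the starts: D4 → C#4 → B3.
Statement 6 starts on B3 and keeps the same diatonic contour: B3 F#3 A3.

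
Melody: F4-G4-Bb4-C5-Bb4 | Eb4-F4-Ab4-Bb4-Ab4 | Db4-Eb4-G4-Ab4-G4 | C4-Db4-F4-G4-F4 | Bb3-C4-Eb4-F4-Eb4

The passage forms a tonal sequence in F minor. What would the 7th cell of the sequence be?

G3 Ab3 C4 Db4 C4

Taking 5-note groups, the heads are F4, Eb4, Db4, C4, Bb3: the pattern moves down a 2nd.
Extending down a 2nd: Ab3 → G3.
From G3 the diatonic shape gives G3 Ab3 C4 Db4 C4.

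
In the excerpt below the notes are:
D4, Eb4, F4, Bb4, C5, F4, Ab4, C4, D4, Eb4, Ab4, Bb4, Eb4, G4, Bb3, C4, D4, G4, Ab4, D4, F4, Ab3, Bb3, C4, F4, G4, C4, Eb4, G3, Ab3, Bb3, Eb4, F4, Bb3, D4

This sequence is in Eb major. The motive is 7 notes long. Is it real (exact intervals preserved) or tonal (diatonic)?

Every note is diatonic to Eb major.
Cell 1 has +1 semitones from note 1 to 2, but cell 2 has +2 — the interval quality changes while the contour stays the same, which is the hallmark of a tonal sequence.

tonal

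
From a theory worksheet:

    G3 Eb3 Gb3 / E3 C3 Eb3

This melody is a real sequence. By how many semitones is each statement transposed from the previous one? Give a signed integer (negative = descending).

-3

With a 3-note motive the entries are G3, E3, each down a 3rd from the previous.
Counting half-steps from G3 to E3: -3.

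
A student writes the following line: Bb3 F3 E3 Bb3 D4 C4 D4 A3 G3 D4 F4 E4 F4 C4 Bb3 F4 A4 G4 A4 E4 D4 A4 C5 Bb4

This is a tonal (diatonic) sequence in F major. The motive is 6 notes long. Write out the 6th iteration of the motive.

Taking 6-note groups, the heads are Bb3, D4, F4, A4: the pattern moves up a 3rd.
Continuing the starts: C5 → E5.
From E5 the diatonic shape gives E5 Bb4 A4 E5 G5 F5.

E5 Bb4 A4 E5 G5 F5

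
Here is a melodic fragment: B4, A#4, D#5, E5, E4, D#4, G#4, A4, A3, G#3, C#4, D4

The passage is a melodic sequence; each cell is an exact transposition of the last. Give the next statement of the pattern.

D3 C#3 F#3 G3

With a 4-note motive the entries are B4, E4, A3, each down a 5th from the previous.
So cell 4 is D3 C#3 F#3 G3.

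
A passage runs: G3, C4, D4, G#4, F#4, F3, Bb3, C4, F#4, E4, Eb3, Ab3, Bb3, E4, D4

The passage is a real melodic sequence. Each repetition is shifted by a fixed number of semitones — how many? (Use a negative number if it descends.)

The 5-note cells begin on G3, F3, Eb3 — each down a 2nd from the last.
Counting half-steps from G3 to F3: -2.

-2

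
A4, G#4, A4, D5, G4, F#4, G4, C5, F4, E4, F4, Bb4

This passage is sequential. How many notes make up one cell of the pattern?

There are 12 notes; a 4-note unit gives 3 cells:
A4 G#4 A4 D5 | G4 F#4 G4 C5 | F4 E4 F4 Bb4
Every group is a transposition down a 2nd of the one before; no shorter unit works.

4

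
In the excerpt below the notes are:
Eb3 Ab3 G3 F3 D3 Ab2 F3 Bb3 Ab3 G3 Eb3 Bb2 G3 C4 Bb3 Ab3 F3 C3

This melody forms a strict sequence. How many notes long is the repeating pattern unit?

6

There are 18 notes; a 6-note unit gives 3 cells:
Eb3 Ab3 G3 F3 D3 Ab2 | F3 Bb3 Ab3 G3 Eb3 Bb2 | G3 C4 Bb3 Ab3 F3 C3
Every group is a transposition up a 2nd of the one before; no shorter unit works.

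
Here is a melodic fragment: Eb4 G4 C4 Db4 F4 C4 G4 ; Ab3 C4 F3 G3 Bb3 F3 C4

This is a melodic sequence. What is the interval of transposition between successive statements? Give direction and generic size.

down a 5th

Unit = 7 notes; the statements start on Eb4, Ab3, moving down a 5th each time.
From Eb4 to Ab3: down a 5th.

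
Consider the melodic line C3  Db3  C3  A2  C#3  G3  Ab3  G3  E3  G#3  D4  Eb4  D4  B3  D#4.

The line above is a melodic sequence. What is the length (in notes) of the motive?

Try groups of 5 (3 cells in 15 notes):
C3 Db3 C3 A2 C#3 | G3 Ab3 G3 E3 G#3 | D4 Eb4 D4 B3 D#4
Every group is a transposition up a 5th of the one before; no shorter unit works.

5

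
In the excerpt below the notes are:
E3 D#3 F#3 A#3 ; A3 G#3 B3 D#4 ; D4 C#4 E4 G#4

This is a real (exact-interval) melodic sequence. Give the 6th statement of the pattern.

F5 E5 G5 B5

The 4-note cells begin on E3, A3, D4 — each up a 4th from the last.
Carrying on: G4 → C5 → F5.
From F5 the exact shape gives F5 E5 G5 B5.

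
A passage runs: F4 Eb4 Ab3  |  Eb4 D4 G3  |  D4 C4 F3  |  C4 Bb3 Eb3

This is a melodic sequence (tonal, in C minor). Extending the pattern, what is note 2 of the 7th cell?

With 3-note cells, note 2 of each statement runs Eb4, D4, C4, Bb3.
Extending down a 2nd: Ab3 → G3 → F3.

F3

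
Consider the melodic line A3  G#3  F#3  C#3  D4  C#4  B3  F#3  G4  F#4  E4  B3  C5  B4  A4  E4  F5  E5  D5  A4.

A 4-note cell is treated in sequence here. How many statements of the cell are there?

5

20 notes in groups of 4 gives 20/4 = 5 statements.
Starts: A3, D4, G4, C5, F5 — each up a 4th.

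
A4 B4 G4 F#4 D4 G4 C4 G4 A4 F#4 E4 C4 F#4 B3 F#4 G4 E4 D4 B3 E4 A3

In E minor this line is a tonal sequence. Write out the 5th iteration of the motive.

Taking 7-note groups, the heads are A4, G4, F#4: the pattern moves down a 2nd.
Extending down a 2nd: E4 → D4.
From D4 the diatonic shape gives D4 E4 C4 B3 G3 C4 F#3.

D4 E4 C4 B3 G3 C4 F#3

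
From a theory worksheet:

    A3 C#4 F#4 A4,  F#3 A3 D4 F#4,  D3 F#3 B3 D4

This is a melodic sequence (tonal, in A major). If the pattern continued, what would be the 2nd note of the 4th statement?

D3

With 4-note cells, note 2 of each statement runs C#4, A3, F#3.
Each moves down a 3rd; the next is D3.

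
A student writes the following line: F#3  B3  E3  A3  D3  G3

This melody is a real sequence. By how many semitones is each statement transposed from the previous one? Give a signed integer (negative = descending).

Unit = 2 notes; the statements start on F#3, E3, D3, moving down a 2nd each time.
Counting half-steps from F#3 to E3: -2.

-2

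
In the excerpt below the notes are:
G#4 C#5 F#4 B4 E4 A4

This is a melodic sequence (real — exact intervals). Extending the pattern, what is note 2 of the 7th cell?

Grouping in 2s, the 2nd note of each cell is C#5, B4, A4.
Carrying that down a 2nd forward: G4 → F4 → Eb4 → Db4.

Db4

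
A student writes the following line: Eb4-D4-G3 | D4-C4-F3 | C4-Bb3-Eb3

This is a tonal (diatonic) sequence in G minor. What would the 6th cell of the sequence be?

The 3-note cells begin on Eb4, D4, C4 — each down a 2nd from the last.
Continuing the starts: Bb3 → A3 → G3.
Statement 6 starts on G3 and keeps the same diatonic contour: G3 F3 Bb2.

G3 F3 Bb2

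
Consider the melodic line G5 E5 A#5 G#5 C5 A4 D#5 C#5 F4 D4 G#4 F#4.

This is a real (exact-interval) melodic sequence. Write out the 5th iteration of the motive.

With a 4-note motive the entries are G5, C5, F4, each down a 5th from the previous.
Carrying on: Bb3 → Eb3.
From Eb3 the exact shape gives Eb3 C3 F#3 E3.

Eb3 C3 F#3 E3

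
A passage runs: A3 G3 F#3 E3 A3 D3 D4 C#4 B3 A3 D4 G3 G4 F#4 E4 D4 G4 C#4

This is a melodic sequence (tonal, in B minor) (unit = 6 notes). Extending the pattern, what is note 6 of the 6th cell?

E5

The unit is 6 notes. Position-6 pitches of the 3 shown cells: D3, G3, C#4.
Each moves up a 4th. Continuing: F#4 → B4 → E5.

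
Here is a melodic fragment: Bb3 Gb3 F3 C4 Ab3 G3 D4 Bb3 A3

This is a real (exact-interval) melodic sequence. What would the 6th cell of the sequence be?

Taking 3-note groups, the heads are Bb3, C4, D4: the pattern moves up a 2nd.
Extending up a 2nd: E4 → F#4 → G#4.
So cell 6 is G#4 E4 D#4.

G#4 E4 D#4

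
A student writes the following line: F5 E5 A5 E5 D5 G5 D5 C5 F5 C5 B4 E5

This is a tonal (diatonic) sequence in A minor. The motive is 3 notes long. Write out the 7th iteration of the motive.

G4 F4 B4

With a 3-note motive the entries are F5, E5, D5, C5, each down a 2nd from the previous.
Carrying on: B4 → A4 → G4.
Statement 7 starts on G4 and keeps the same diatonic contour: G4 F4 B4.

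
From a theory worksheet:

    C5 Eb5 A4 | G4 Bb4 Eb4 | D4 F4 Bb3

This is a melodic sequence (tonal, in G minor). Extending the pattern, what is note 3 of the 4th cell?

Grouping in 3s, the 3rd note of each cell is A4, Eb4, Bb3.
From Bb3, down a 4th gives F3.

F3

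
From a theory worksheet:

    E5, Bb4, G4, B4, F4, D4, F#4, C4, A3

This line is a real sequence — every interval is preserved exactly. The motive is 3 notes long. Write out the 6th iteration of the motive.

With a 3-note motive the entries are E5, B4, F#4, each down a 4th from the previous.
Continuing the starts: C#4 → G#3 → D#3.
Statement 6 starts on D#3 and keeps the same exact contour: D#3 A2 F#2.

D#3 A2 F#2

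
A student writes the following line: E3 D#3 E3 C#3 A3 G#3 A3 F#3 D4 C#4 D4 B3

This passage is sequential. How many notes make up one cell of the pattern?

12 notes total. Splitting into 3 groups of 4:
E3 D#3 E3 C#3 | A3 G#3 A3 F#3 | D4 C#4 D4 B3
That's a consistent up a 4th shift per cell, and no other grouping gives one.

4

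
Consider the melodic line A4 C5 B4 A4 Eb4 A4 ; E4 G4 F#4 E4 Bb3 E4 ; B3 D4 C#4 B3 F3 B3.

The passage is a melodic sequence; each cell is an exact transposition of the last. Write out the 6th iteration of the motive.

G#2 B2 A#2 G#2 D2 G#2

Taking 6-note groups, the heads are A4, E4, B3: the pattern moves down a 4th.
Continuing the starts: F#3 → C#3 → G#2.
From G#2 the exact shape gives G#2 B2 A#2 G#2 D2 G#2.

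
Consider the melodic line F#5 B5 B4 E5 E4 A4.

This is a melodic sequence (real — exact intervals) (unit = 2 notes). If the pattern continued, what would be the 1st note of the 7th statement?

The unit is 2 notes. Position-1 pitches of the 3 shown cells: F#5, B4, E4.
Extending down a 5th: A3 → D3 → G2 → C2.

C2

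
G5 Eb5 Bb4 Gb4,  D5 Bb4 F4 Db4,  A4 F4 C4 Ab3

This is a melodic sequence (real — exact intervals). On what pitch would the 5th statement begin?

B3

Unit = 4 notes; the statements start on G5, D5, A4, moving down a 4th each time.
Continuing: E4 → B3. Statement 5 starts on B3.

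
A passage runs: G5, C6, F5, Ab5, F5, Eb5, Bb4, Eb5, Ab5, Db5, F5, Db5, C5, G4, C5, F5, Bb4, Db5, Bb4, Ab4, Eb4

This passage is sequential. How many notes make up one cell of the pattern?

There are 21 notes; a 7-note unit gives 3 cells:
G5 C6 F5 Ab5 F5 Eb5 Bb4 | Eb5 Ab5 Db5 F5 Db5 C5 G4 | C5 F5 Bb4 Db5 Bb4 Ab4 Eb4
Each cell is the previous one down a 3rd — so the unit is 7 notes.

7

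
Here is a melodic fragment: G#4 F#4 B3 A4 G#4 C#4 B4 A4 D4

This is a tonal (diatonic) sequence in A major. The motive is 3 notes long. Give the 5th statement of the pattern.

Taking 3-note groups, the heads are G#4, A4, B4: the pattern moves up a 2nd.
Carrying on: C#5 → D5.
From D5 the diatonic shape gives D5 C#5 F#4.

D5 C#5 F#4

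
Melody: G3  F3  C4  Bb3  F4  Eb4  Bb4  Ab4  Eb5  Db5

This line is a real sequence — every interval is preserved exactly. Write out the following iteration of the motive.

Ab5 Gb5

Taking 2-note groups, the heads are G3, C4, F4, Bb4, Eb5: the pattern moves up a 4th.
So cell 6 is Ab5 Gb5.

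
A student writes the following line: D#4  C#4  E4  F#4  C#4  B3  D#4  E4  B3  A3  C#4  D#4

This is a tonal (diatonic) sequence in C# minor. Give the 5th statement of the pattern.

With a 4-note motive the entries are D#4, C#4, B3, each down a 2nd from the previous.
Continuing the starts: A3 → G#3.
Statement 5 starts on G#3 and keeps the same diatonic contour: G#3 F#3 A3 B3.

G#3 F#3 A3 B3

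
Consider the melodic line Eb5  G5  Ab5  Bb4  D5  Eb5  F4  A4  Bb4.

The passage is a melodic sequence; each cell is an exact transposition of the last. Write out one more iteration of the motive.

Taking 3-note groups, the heads are Eb5, Bb4, F4: the pattern moves down a 4th.
Statement 4 starts on C4 and keeps the same exact contour: C4 E4 F4.

C4 E4 F4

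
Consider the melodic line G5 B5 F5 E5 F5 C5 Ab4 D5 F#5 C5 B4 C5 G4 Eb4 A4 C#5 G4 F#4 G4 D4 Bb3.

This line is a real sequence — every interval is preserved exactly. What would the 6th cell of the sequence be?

Taking 7-note groups, the heads are G5, D5, A4: the pattern moves down a 4th.
Continuing the starts: E4 → B3 → F#3.
Statement 6 starts on F#3 and keeps the same exact contour: F#3 A#3 E3 D#3 E3 B2 G2.

F#3 A#3 E3 D#3 E3 B2 G2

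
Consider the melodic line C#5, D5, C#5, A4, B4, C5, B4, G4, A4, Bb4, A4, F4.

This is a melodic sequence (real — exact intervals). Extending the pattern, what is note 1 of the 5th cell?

Grouping in 4s, the 1st note of each cell is C#5, B4, A4.
Extending down a 2nd: G4 → F4.

F4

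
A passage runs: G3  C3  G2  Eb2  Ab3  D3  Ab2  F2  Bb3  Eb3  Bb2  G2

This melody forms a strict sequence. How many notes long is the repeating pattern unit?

4

Try groups of 4 (3 cells in 12 notes):
G3 C3 G2 Eb2 | Ab3 D3 Ab2 F2 | Bb3 Eb3 Bb2 G2
Each cell is the previous one up a 2nd — so the unit is 4 notes.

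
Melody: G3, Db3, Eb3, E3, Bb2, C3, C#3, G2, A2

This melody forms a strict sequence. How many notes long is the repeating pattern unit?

9 notes total. Splitting into 3 groups of 3:
G3 Db3 Eb3 | E3 Bb2 C3 | C#3 G2 A2
That's a consistent down a 3rd shift per cell, and no other grouping gives one.

3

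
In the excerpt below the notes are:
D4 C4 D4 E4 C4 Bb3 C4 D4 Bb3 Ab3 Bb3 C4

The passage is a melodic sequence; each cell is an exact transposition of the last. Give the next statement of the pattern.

Ab3 Gb3 Ab3 Bb3

Unit = 4 notes; the statements start on D4, C4, Bb3, moving down a 2nd each time.
Statement 4 starts on Ab3 and keeps the same exact contour: Ab3 Gb3 Ab3 Bb3.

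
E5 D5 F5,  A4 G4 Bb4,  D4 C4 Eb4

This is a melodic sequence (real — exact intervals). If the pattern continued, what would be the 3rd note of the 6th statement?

Grouping in 3s, the 3rd note of each cell is F5, Bb4, Eb4.
Extending down a 5th: Ab3 → Db3 → Gb2.

Gb2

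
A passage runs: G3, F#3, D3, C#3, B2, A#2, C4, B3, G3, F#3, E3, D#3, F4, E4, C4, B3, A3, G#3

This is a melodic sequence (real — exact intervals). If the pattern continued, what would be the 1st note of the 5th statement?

Eb5

The unit is 6 notes. Position-1 pitches of the 3 shown cells: G3, C4, F4.
Each moves up a 4th. Continuing: Bb4 → Eb5.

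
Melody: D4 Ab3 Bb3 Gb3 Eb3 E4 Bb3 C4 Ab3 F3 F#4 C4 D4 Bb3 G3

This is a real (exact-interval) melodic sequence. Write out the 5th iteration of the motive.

Unit = 5 notes; the statements start on D4, E4, F#4, moving up a 2nd each time.
Extending up a 2nd: G#4 → A#4.
Statement 5 starts on A#4 and keeps the same exact contour: A#4 E4 F#4 D4 B3.

A#4 E4 F#4 D4 B3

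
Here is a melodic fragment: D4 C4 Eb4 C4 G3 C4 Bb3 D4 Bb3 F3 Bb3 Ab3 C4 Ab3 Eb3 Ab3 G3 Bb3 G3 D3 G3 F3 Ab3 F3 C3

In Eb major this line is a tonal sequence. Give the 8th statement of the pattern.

D3 C3 Eb3 C3 G2

With a 5-note motive the entries are D4, C4, Bb3, Ab3, G3, each down a 2nd from the previous.
Extending down a 2nd: F3 → Eb3 → D3.
So cell 8 is D3 C3 Eb3 C3 G2.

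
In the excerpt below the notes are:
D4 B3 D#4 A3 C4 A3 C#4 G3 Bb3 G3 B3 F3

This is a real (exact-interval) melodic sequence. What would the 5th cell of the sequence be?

The 4-note cells begin on D4, C4, Bb3 — each down a 2nd from the last.
Extending down a 2nd: Ab3 → Gb3.
So cell 5 is Gb3 Eb3 G3 Db3.

Gb3 Eb3 G3 Db3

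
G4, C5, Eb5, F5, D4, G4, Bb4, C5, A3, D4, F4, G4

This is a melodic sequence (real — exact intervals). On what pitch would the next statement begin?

E3

Unit = 4 notes; the statements start on G4, D4, A3, moving down a 4th each time.
The next head, down a 4th from A3, is E3.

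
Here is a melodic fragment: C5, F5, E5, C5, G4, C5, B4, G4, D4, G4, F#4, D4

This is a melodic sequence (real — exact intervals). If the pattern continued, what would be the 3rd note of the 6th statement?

D#3

Grouping in 4s, the 3rd note of each cell is E5, B4, F#4.
Extending down a 4th: C#4 → G#3 → D#3.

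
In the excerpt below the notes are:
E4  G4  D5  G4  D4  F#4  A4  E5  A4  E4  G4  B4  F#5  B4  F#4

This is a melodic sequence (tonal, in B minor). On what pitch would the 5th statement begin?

The 5-note cells begin on E4, F#4, G4 — each up a 2nd from the last.
Extending the heads up a 2nd: A4 → B4.

B4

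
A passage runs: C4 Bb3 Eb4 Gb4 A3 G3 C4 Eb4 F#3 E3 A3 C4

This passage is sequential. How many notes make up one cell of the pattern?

12 notes total. Splitting into 3 groups of 4:
C4 Bb3 Eb4 Gb4 | A3 G3 C4 Eb4 | F#3 E3 A3 C4
Each cell is the previous one down a 3rd — so the unit is 4 notes.

4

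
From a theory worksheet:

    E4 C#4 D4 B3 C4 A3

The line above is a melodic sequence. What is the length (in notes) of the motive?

There are 6 notes; a 2-note unit gives 3 cells:
E4 C#4 | D4 B3 | C4 A3
Each cell is the previous one down a 2nd — so the unit is 2 notes.

2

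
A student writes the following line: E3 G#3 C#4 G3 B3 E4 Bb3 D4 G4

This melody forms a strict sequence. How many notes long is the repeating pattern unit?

3

There are 9 notes; a 3-note unit gives 3 cells:
E3 G#3 C#4 | G3 B3 E4 | Bb3 D4 G4
Each cell is the previous one up a 3rd — so the unit is 3 notes.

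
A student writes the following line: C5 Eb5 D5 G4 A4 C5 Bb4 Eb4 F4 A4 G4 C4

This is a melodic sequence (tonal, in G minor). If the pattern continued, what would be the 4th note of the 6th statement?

The unit is 4 notes. Position-4 pitches of the 3 shown cells: G4, Eb4, C4.
Carrying that down a 3rd forward: A3 → F3 → D3.

D3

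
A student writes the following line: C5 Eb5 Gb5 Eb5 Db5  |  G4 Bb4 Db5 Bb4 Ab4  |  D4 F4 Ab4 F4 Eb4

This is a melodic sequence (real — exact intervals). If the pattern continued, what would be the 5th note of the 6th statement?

With 5-note cells, note 5 of each statement runs Db5, Ab4, Eb4.
Extending down a 4th: Bb3 → F3 → C3.

C3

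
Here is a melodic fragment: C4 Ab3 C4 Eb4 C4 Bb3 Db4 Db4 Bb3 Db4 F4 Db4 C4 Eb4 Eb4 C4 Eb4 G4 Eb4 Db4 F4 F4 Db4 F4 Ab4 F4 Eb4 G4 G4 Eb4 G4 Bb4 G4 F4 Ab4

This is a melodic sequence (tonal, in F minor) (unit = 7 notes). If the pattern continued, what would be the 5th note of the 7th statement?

Bb4

Grouping in 7s, the 5th note of each cell is C4, Db4, Eb4, F4, G4.
Each moves up a 2nd. Continuing: Ab4 → Bb4.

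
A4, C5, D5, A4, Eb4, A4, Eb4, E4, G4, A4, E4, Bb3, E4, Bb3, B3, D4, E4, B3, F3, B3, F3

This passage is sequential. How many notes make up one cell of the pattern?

21 notes total. Splitting into 3 groups of 7:
A4 C5 D5 A4 Eb4 A4 Eb4 | E4 G4 A4 E4 Bb3 E4 Bb3 | B3 D4 E4 B3 F3 B3 F3
That's a consistent down a 4th shift per cell, and no other grouping gives one.

7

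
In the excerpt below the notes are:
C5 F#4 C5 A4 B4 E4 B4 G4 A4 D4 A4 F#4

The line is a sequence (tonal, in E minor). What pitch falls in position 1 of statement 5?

The unit is 4 notes. Position-1 pitches of the 3 shown cells: C5, B4, A4.
Extending down a 2nd: G4 → F#4.

F#4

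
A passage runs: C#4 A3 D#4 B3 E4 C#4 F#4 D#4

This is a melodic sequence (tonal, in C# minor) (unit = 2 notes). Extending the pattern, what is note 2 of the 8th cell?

With 2-note cells, note 2 of each statement runs A3, B3, C#4, D#4.
Carrying that up a 2nd forward: E4 → F#4 → G#4 → A4.

A4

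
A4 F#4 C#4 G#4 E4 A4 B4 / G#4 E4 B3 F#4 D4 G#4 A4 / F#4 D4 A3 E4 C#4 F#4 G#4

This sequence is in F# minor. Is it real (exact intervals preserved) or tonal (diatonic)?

Every note is diatonic to F# minor.
Cell 1 has -3 semitones from note 1 to 2, but cell 2 has -4 — the interval quality changes while the contour stays the same, which is the hallmark of a tonal sequence.

tonal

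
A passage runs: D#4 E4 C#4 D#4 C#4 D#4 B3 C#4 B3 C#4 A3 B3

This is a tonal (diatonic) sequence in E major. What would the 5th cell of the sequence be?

With a 4-note motive the entries are D#4, C#4, B3, each down a 2nd from the previous.
Continuing the starts: A3 → G#3.
So cell 5 is G#3 A3 F#3 G#3.

G#3 A3 F#3 G#3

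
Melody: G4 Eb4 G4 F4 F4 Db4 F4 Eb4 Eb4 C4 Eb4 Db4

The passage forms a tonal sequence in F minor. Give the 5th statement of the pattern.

C4 Ab3 C4 Bb3

Unit = 4 notes; the statements start on G4, F4, Eb4, moving down a 2nd each time.
Extending down a 2nd: Db4 → C4.
From C4 the diatonic shape gives C4 Ab3 C4 Bb3.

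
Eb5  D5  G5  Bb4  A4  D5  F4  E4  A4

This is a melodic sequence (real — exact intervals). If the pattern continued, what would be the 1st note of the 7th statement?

A2

With 3-note cells, note 1 of each statement runs Eb5, Bb4, F4.
Extending down a 4th: C4 → G3 → D3 → A2.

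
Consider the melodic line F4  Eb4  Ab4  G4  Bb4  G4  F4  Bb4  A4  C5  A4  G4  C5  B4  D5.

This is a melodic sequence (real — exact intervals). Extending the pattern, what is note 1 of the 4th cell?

The unit is 5 notes. Position-1 pitches of the 3 shown cells: F4, G4, A4.
Each moves up a 2nd; the next is B4.

B4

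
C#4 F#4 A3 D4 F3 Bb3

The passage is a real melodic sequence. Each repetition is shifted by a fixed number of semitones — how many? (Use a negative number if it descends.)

Taking 2-note groups, the heads are C#4, A3, F3: the pattern moves down a 3rd.
C#4 to A3 spans -4 semitones.

-4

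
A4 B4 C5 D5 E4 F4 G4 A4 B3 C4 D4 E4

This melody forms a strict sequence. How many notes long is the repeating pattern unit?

12 notes total. Splitting into 3 groups of 4:
A4 B4 C5 D5 | E4 F4 G4 A4 | B3 C4 D4 E4
That's a consistent down a 4th shift per cell, and no other grouping gives one.

4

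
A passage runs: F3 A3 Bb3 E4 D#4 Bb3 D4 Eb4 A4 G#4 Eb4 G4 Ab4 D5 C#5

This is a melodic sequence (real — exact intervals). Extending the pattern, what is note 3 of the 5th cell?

Gb5

With 5-note cells, note 3 of each statement runs Bb3, Eb4, Ab4.
Carrying that up a 4th forward: Db5 → Gb5.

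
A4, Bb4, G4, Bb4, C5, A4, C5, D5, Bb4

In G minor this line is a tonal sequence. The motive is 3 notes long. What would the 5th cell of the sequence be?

Unit = 3 notes; the statements start on A4, Bb4, C5, moving up a 2nd each time.
Continuing the starts: D5 → Eb5.
From Eb5 the diatonic shape gives Eb5 F5 D5.

Eb5 F5 D5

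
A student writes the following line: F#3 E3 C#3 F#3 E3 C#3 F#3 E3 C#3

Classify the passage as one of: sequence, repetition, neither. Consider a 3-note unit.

repetition

Each 3-note cell is identical (F#3 E3 C#3), restated at the same pitch.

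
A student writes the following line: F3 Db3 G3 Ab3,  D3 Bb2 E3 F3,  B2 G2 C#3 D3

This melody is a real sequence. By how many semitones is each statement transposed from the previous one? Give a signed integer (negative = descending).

-3

With a 4-note motive the entries are F3, D3, B2, each down a 3rd from the previous.
F3→D3 is 50 − 53 = -3 semitones.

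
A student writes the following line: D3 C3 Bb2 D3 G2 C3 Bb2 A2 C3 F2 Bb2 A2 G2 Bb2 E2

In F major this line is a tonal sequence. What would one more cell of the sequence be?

Unit = 5 notes; the statements start on D3, C3, Bb2, moving down a 2nd each time.
So cell 4 is A2 G2 F2 A2 D2.

A2 G2 F2 A2 D2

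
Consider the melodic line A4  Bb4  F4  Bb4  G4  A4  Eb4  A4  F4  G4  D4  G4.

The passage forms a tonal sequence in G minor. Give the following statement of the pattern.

Eb4 F4 C4 F4

Unit = 4 notes; the statements start on A4, G4, F4, moving down a 2nd each time.
From Eb4 the diatonic shape gives Eb4 F4 C4 F4.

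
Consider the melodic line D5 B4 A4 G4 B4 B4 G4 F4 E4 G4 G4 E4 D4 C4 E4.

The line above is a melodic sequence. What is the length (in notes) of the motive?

15 notes total. Splitting into 3 groups of 5:
D5 B4 A4 G4 B4 | B4 G4 F4 E4 G4 | G4 E4 D4 C4 E4
Every group is a transposition down a 3rd of the one before; no shorter unit works.

5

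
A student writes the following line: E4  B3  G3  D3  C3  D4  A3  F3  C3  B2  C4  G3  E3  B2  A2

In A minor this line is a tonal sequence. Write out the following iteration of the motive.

With a 5-note motive the entries are E4, D4, C4, each down a 2nd from the previous.
Statement 4 starts on B3 and keeps the same diatonic contour: B3 F3 D3 A2 G2.

B3 F3 D3 A2 G2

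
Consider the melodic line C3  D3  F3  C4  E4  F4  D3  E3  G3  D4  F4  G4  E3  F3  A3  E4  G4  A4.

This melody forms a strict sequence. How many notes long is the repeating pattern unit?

6

18 notes total. Splitting into 3 groups of 6:
C3 D3 F3 C4 E4 F4 | D3 E3 G3 D4 F4 G4 | E3 F3 A3 E4 G4 A4
Every group is a transposition up a 2nd of the one before; no shorter unit works.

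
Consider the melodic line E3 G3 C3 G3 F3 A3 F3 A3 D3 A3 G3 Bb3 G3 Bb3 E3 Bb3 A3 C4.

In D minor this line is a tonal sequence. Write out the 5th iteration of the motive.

Bb3 D4 G3 D4 C4 E4

Taking 6-note groups, the heads are E3, F3, G3: the pattern moves up a 2nd.
Carrying on: A3 → Bb3.
So cell 5 is Bb3 D4 G3 D4 C4 E4.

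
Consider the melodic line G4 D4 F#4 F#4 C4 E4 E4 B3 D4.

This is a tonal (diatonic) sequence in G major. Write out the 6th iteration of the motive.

Taking 3-note groups, the heads are G4, F#4, E4: the pattern moves down a 2nd.
Extending down a 2nd: D4 → C4 → B3.
So cell 6 is B3 F#3 A3.

B3 F#3 A3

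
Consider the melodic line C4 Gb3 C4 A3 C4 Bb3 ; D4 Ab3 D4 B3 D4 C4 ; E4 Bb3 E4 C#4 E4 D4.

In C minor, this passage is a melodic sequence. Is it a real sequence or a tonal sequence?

Each cell has the same semitone pattern (-6, 6, -3, 3, -2) — intervals are preserved exactly.
And Gb3 lies outside C minor, so the sequence is real rather than tonal.

real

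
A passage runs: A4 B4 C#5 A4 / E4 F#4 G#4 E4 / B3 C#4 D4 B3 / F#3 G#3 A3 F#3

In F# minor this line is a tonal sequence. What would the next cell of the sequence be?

The 4-note cells begin on A4, E4, B3, F#3 — each down a 4th from the last.
From C#3 the diatonic shape gives C#3 D3 E3 C#3.

C#3 D3 E3 C#3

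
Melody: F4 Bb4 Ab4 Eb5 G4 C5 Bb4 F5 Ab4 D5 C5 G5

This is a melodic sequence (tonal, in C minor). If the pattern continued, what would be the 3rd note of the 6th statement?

Grouping in 4s, the 3rd note of each cell is Ab4, Bb4, C5.
Carrying that up a 2nd forward: D5 → Eb5 → F5.

F5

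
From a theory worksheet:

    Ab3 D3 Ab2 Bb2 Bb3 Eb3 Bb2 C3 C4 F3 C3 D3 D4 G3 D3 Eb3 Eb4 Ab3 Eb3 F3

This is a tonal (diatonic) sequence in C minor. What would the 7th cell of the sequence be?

The 4-note cells begin on Ab3, Bb3, C4, D4, Eb4 — each up a 2nd from the last.
Extending up a 2nd: F4 → G4.
Statement 7 starts on G4 and keeps the same diatonic contour: G4 C4 G3 Ab3.

G4 C4 G3 Ab3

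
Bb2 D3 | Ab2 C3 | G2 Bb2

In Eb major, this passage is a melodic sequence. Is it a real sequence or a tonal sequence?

tonal

Every note is diatonic to Eb major.
Cell 1 has +4 semitones from note 1 to 2, but cell 3 has +3 — the interval quality changes while the contour stays the same, which is the hallmark of a tonal sequence.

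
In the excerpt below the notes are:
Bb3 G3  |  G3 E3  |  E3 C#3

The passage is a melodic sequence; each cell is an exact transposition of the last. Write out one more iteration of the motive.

Unit = 2 notes; the statements start on Bb3, G3, E3, moving down a 3rd each time.
From C#3 the exact shape gives C#3 A#2.

C#3 A#2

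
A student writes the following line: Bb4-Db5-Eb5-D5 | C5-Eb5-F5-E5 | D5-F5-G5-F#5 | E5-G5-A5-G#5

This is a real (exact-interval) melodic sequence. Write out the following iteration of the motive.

F#5 A5 B5 A#5

The 4-note cells begin on Bb4, C5, D5, E5 — each up a 2nd from the last.
Statement 5 starts on F#5 and keeps the same exact contour: F#5 A5 B5 A#5.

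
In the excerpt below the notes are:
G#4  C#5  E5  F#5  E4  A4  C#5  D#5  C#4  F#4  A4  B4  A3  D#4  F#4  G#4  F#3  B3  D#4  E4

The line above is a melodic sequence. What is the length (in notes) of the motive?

4

Try groups of 4 (5 cells in 20 notes):
G#4 C#5 E5 F#5 | E4 A4 C#5 D#5 | C#4 F#4 A4 B4 | A3 D#4 F#4 G#4 | F#3 B3 D#4 E4
Every group is a transposition down a 3rd of the one before; no shorter unit works.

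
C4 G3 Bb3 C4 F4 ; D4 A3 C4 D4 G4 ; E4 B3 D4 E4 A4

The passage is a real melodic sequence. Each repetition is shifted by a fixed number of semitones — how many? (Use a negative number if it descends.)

2

With a 5-note motive the entries are C4, D4, E4, each up a 2nd from the previous.
C4 to D4 spans +2 semitones.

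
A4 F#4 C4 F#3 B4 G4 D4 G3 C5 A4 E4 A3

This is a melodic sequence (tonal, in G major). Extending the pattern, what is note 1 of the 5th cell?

E5

The unit is 4 notes. Position-1 pitches of the 3 shown cells: A4, B4, C5.
Each moves up a 2nd. Continuing: D5 → E5.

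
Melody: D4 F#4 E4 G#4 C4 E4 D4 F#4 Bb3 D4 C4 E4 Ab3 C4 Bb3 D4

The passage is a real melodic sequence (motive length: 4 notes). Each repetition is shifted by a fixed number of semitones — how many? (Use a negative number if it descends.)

Taking 4-note groups, the heads are D4, C4, Bb3, Ab3: the pattern moves down a 2nd.
D4→C4 is 60 − 62 = -2 semitones.

-2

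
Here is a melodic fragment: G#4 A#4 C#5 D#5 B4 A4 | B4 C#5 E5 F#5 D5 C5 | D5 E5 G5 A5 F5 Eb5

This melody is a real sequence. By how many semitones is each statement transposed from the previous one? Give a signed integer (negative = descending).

3

With a 6-note motive the entries are G#4, B4, D5, each up a 3rd from the previous.
G#4→B4 is 71 − 68 = 3 semitones.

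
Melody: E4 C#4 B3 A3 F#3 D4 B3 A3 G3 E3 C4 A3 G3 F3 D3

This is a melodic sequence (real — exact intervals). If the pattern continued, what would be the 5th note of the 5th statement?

Bb2

With 5-note cells, note 5 of each statement runs F#3, E3, D3.
Extending down a 2nd: C3 → Bb2.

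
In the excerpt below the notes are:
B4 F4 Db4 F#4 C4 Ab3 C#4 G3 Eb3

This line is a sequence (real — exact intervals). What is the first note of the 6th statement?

A#2

Taking 3-note groups, the heads are B4, F#4, C#4: the pattern moves down a 4th.
Continuing: G#3 → D#3 → A#2. Statement 6 starts on A#2.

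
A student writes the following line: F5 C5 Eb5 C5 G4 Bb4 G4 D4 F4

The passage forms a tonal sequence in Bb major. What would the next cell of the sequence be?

The 3-note cells begin on F5, C5, G4 — each down a 4th from the last.
So cell 4 is D4 A3 C4.

D4 A3 C4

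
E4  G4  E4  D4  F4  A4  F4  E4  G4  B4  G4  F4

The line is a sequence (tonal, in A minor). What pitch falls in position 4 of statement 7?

C5

The unit is 4 notes. Position-4 pitches of the 3 shown cells: D4, E4, F4.
Carrying that up a 2nd forward: G4 → A4 → B4 → C5.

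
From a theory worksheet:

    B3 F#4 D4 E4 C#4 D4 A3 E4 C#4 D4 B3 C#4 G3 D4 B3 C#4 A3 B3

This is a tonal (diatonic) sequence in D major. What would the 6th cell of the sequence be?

The 6-note cells begin on B3, A3, G3 — each down a 2nd from the last.
Carrying on: F#3 → E3 → D3.
From D3 the diatonic shape gives D3 A3 F#3 G3 E3 F#3.

D3 A3 F#3 G3 E3 F#3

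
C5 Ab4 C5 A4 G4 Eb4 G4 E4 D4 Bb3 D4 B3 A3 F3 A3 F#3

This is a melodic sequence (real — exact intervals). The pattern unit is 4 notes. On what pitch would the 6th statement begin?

Taking 4-note groups, the heads are C5, G4, D4, A3: the pattern moves down a 4th.
Continuing: E3 → B2. Statement 6 starts on B2.

B2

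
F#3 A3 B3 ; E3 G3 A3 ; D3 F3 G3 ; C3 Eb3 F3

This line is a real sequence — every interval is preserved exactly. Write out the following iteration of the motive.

Taking 3-note groups, the heads are F#3, E3, D3, C3: the pattern moves down a 2nd.
From Bb2 the exact shape gives Bb2 Db3 Eb3.

Bb2 Db3 Eb3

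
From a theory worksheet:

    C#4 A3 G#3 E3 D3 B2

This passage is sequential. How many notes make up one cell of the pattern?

2

Try groups of 2 (3 cells in 6 notes):
C#4 A3 | G#3 E3 | D3 B2
Every group is a transposition down a 4th of the one before; no shorter unit works.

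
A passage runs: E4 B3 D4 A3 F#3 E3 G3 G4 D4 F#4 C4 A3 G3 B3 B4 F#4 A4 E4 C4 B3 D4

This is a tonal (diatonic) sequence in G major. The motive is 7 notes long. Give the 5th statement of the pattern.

With a 7-note motive the entries are E4, G4, B4, each up a 3rd from the previous.
Continuing the starts: D5 → F#5.
From F#5 the diatonic shape gives F#5 C5 E5 B4 G4 F#4 A4.

F#5 C5 E5 B4 G4 F#4 A4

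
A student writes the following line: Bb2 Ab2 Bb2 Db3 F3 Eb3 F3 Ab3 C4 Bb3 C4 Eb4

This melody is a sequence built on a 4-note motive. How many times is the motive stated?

3

12 notes in groups of 4 gives 12/4 = 3 statements.
Starts: Bb2, F3, C4 — each up a 5th.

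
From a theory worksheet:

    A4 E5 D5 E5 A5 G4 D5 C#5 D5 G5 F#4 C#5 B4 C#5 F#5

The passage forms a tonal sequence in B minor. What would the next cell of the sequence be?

E4 B4 A4 B4 E5

With a 5-note motive the entries are A4, G4, F#4, each down a 2nd from the previous.
From E4 the diatonic shape gives E4 B4 A4 B4 E5.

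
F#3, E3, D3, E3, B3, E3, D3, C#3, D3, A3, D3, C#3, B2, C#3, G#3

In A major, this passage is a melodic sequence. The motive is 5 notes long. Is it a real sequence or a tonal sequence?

tonal

Every note is diatonic to A major.
Cell 1 has -2 semitones from note 2 to 3, but cell 2 has -1 — the interval quality changes while the contour stays the same, which is the hallmark of a tonal sequence.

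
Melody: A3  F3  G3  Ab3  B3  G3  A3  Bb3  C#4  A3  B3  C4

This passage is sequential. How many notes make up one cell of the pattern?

Try groups of 4 (3 cells in 12 notes):
A3 F3 G3 Ab3 | B3 G3 A3 Bb3 | C#4 A3 B3 C4
That's a consistent up a 2nd shift per cell, and no other grouping gives one.

4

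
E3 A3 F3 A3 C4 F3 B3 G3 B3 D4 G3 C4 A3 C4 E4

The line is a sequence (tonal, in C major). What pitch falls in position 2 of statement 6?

F4

Grouping in 5s, the 2nd note of each cell is A3, B3, C4.
Extending up a 2nd: D4 → E4 → F4.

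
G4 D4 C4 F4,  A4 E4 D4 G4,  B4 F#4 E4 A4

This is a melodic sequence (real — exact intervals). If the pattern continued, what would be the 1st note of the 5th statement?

Grouping in 4s, the 1st note of each cell is G4, A4, B4.
Extending up a 2nd: C#5 → D#5.

D#5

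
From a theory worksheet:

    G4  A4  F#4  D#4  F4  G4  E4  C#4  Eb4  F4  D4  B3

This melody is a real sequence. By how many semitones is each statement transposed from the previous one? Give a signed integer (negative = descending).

-2

Taking 4-note groups, the heads are G4, F4, Eb4: the pattern moves down a 2nd.
Counting half-steps from G4 to F4: -2.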